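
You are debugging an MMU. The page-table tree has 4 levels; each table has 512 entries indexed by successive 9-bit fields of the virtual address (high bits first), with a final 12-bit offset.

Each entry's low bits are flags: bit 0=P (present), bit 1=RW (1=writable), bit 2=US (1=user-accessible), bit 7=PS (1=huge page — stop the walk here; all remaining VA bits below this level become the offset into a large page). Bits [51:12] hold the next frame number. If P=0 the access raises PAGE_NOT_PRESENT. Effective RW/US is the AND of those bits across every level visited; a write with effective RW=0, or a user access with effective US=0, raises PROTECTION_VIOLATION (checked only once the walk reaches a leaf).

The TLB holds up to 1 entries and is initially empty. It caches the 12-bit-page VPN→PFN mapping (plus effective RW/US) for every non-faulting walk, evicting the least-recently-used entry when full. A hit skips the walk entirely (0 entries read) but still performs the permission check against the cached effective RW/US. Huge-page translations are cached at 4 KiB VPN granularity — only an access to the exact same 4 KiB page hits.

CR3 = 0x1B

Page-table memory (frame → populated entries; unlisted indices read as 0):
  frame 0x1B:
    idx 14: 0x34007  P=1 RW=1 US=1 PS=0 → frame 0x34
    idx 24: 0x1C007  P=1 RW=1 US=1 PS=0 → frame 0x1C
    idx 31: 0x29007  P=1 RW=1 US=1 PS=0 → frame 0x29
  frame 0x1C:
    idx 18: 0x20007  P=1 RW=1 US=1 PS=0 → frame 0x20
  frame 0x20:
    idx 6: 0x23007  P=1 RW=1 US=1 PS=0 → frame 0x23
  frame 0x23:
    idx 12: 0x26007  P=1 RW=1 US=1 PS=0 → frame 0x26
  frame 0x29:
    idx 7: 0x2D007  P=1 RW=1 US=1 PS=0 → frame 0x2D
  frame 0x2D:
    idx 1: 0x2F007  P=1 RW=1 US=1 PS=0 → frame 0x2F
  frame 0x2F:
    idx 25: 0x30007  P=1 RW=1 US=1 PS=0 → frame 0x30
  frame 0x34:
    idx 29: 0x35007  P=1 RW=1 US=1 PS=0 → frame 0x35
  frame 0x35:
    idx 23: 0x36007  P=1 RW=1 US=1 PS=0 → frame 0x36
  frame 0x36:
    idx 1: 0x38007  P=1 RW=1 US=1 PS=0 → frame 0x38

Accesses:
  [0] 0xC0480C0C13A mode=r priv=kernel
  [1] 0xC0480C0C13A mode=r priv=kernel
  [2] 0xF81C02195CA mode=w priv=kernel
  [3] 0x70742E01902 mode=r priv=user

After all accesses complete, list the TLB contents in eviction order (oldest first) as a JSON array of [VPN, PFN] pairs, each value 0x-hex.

Trace:
#0 VA=0xC0480C0C13A (r,kernel):
  lvl0: tbl 0x1B, slot 24 ⇒ 0x1C007 (P1/RW1/US1/PS0)
  lvl1: tbl 0x1C, slot 18 ⇒ 0x20007 (P1/RW1/US1/PS0)
  lvl2: tbl 0x20, slot 6 ⇒ 0x23007 (P1/RW1/US1/PS0)
  lvl3: tbl 0x23, slot 12 ⇒ 0x26007 (P1/RW1/US1/PS0)
  ✓ 0x2613A  — 4 lookups
#1 VA=0xC0480C0C13A (r,kernel):
  TLB hit vpn=0xC0480C0C → PA=0x2613A
#2 VA=0xF81C02195CA (w,kernel):
  lvl0: tbl 0x1B, slot 31 ⇒ 0x29007 (P1/RW1/US1/PS0)
  lvl1: tbl 0x29, slot 7 ⇒ 0x2D007 (P1/RW1/US1/PS0)
  lvl2: tbl 0x2D, slot 1 ⇒ 0x2F007 (P1/RW1/US1/PS0)
  lvl3: tbl 0x2F, slot 25 ⇒ 0x30007 (P1/RW1/US1/PS0)
  ✓ 0x305CA  — 4 lookups
#3 VA=0x70742E01902 (r,user):
  lvl0: tbl 0x1B, slot 14 ⇒ 0x34007 (P1/RW1/US1/PS0)
  lvl1: tbl 0x34, slot 29 ⇒ 0x35007 (P1/RW1/US1/PS0)
  lvl2: tbl 0x35, slot 23 ⇒ 0x36007 (P1/RW1/US1/PS0)
  lvl3: tbl 0x36, slot 1 ⇒ 0x38007 (P1/RW1/US1/PS0)
  ✓ 0x38902  — 4 lookups

TLB: [["0x70742E01", "0x38"]]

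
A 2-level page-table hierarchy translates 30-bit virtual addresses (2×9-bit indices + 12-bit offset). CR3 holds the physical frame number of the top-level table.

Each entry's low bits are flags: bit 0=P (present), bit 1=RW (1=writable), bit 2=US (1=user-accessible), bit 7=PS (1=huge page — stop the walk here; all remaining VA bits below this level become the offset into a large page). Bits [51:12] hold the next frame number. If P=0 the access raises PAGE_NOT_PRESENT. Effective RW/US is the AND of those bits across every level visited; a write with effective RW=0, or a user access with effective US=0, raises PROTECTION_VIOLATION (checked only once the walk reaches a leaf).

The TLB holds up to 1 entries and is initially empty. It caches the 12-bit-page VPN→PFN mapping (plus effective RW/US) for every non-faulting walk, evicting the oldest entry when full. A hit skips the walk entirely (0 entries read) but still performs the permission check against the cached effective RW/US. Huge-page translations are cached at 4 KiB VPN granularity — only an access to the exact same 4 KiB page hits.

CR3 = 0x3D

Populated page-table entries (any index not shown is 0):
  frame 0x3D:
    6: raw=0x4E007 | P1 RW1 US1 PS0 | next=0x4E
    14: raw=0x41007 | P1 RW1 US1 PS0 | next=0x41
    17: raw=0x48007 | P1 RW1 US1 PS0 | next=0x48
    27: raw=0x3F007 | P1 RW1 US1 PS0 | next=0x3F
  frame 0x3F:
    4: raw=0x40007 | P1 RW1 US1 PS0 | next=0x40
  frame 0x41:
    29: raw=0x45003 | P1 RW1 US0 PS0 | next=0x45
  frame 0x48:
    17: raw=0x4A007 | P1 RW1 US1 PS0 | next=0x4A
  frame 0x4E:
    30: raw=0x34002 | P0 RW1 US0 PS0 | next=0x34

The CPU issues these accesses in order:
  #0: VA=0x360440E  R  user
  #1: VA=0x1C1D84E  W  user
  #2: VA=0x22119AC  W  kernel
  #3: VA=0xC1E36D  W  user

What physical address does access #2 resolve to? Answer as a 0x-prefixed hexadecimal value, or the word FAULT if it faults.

Per-access translation:
#0 VA=0x360440E (r,user):
  L0 @0x3D[27] → 0x3F007  P=1,RW=1,US=1,PS=0
  L1 @0x3F[4] → 0x40007  P=1,RW=1,US=1,PS=0
  → PA=0x4040E  (2 entries read)
#1 VA=0x1C1D84E (w,user):
  L0 @0x3D[14] → 0x41007  P=1,RW=1,US=1,PS=0
  L1 @0x41[29] → 0x45003  P=1,RW=1,US=0,PS=0
  ⇒ fault: PROTECTION_VIOLATION  — 2 lookups
#2 VA=0x22119AC (w,kernel):
  L0 @0x3D[17] → 0x48007  P=1,RW=1,US=1,PS=0
  L1 @0x48[17] → 0x4A007  P=1,RW=1,US=1,PS=0
  → PA=0x4A9AC  (2 entries read)
#3 VA=0xC1E36D (w,user):
  L0 @0x3D[6] → 0x4E007  P=1,RW=1,US=1,PS=0
  L1 @0x4E[30] → 0x34002  P=0,RW=1,US=0,PS=0
  ⇒ fault: PAGE_NOT_PRESENT  — 2 lookups

Access #2 PA: 0x4A9AC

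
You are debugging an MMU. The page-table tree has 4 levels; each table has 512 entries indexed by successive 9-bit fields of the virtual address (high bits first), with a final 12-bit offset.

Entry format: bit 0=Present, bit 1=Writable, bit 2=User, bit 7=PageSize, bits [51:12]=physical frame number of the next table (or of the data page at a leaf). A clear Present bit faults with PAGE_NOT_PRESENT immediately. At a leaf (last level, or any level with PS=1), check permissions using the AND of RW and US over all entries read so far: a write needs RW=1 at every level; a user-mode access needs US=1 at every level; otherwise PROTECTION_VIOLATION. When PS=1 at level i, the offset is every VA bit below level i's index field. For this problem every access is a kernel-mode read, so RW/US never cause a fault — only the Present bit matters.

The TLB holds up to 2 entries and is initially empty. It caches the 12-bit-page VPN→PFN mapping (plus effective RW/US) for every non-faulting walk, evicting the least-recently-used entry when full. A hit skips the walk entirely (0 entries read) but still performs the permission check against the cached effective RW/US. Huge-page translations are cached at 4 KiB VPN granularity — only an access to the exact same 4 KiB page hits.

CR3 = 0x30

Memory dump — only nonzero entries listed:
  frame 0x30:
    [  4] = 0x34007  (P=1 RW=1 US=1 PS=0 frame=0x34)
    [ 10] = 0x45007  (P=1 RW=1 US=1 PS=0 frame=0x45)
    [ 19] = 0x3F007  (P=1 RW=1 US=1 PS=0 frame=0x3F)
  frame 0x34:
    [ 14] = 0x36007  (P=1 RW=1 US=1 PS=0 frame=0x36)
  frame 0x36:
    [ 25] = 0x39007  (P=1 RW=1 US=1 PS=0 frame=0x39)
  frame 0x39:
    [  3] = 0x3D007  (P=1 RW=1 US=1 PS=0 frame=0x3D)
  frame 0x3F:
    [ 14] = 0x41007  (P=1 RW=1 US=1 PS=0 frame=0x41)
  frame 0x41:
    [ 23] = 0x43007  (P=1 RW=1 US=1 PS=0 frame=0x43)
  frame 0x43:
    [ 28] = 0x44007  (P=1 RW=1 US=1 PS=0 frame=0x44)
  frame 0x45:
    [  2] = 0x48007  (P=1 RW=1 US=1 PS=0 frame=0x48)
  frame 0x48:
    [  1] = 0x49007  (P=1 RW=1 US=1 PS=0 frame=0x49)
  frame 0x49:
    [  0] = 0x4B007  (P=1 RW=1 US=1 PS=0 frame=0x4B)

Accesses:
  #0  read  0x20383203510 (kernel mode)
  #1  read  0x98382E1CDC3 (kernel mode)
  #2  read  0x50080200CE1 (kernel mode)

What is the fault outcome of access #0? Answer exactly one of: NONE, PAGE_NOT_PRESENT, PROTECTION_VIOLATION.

Per-access translation:
#0 VA=0x20383203510 (r,kernel):
  lvl0: tbl 0x30, slot 4 ⇒ 0x34007 (P1/RW1/US1/PS0)
  lvl1: tbl 0x34, slot 14 ⇒ 0x36007 (P1/RW1/US1/PS0)
  lvl2: tbl 0x36, slot 25 ⇒ 0x39007 (P1/RW1/US1/PS0)
  lvl3: tbl 0x39, slot 3 ⇒ 0x3D007 (P1/RW1/US1/PS0)
  ⇒ phys 0x3D510  [4 reads]
#1 VA=0x98382E1CDC3 (r,kernel):
  lvl0: tbl 0x30, slot 19 ⇒ 0x3F007 (P1/RW1/US1/PS0)
  lvl1: tbl 0x3F, slot 14 ⇒ 0x41007 (P1/RW1/US1/PS0)
  lvl2: tbl 0x41, slot 23 ⇒ 0x43007 (P1/RW1/US1/PS0)
  lvl3: tbl 0x43, slot 28 ⇒ 0x44007 (P1/RW1/US1/PS0)
  ⇒ phys 0x44DC3  [4 reads]
#2 VA=0x50080200CE1 (r,kernel):
  lvl0: tbl 0x30, slot 10 ⇒ 0x45007 (P1/RW1/US1/PS0)
  lvl1: tbl 0x45, slot 2 ⇒ 0x48007 (P1/RW1/US1/PS0)
  lvl2: tbl 0x48, slot 1 ⇒ 0x49007 (P1/RW1/US1/PS0)
  lvl3: tbl 0x49, slot 0 ⇒ 0x4B007 (P1/RW1/US1/PS0)
  ⇒ phys 0x4BCE1  [4 reads]

Access #0 fault: NONE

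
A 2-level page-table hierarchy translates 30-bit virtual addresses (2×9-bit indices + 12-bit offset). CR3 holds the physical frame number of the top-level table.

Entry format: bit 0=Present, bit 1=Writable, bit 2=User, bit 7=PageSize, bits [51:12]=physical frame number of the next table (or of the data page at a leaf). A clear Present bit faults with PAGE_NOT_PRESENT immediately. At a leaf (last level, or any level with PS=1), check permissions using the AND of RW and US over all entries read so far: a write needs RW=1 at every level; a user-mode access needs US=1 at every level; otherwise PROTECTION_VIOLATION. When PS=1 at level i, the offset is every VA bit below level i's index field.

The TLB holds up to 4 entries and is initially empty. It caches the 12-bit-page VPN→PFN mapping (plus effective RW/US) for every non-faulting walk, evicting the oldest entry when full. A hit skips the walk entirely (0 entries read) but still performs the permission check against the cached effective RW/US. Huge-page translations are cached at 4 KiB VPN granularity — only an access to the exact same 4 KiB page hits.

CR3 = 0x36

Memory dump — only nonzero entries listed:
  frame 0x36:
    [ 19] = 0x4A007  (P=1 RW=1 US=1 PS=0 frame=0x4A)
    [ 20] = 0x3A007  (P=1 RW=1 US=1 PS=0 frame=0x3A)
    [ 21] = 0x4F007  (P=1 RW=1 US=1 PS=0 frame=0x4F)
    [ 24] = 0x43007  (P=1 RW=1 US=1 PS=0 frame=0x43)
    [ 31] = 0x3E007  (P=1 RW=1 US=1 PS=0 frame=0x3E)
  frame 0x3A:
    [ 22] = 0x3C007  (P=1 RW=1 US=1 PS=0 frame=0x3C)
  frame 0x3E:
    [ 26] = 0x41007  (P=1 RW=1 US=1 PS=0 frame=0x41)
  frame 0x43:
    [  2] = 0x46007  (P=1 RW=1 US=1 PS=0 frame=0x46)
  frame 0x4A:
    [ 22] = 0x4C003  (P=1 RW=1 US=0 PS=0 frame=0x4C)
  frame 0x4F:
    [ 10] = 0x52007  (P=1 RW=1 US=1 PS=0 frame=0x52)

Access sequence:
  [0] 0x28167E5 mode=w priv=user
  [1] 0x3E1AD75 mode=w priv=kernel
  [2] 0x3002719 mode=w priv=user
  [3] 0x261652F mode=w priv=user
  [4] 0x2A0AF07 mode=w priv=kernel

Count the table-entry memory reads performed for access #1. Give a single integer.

Walk each access:
#0 VA=0x28167E5 (w,user):
  lvl0: tbl 0x36, slot 20 ⇒ 0x3A007 (P1/RW1/US1/PS0)
  lvl1: tbl 0x3A, slot 22 ⇒ 0x3C007 (P1/RW1/US1/PS0)
  ✓ 0x3C7E5  — 2 lookups
#1 VA=0x3E1AD75 (w,kernel):
  lvl0: tbl 0x36, slot 31 ⇒ 0x3E007 (P1/RW1/US1/PS0)
  lvl1: tbl 0x3E, slot 26 ⇒ 0x41007 (P1/RW1/US1/PS0)
  ✓ 0x41D75  — 2 lookups
#2 VA=0x3002719 (w,user):
  lvl0: tbl 0x36, slot 24 ⇒ 0x43007 (P1/RW1/US1/PS0)
  lvl1: tbl 0x43, slot 2 ⇒ 0x46007 (P1/RW1/US1/PS0)
  ✓ 0x46719  — 2 lookups
#3 VA=0x261652F (w,user):
  lvl0: tbl 0x36, slot 19 ⇒ 0x4A007 (P1/RW1/US1/PS0)
  lvl1: tbl 0x4A, slot 22 ⇒ 0x4C003 (P1/RW1/US0/PS0)
  ⇒ fault: PROTECTION_VIOLATION  — 2 lookups
#4 VA=0x2A0AF07 (w,kernel):
  lvl0: tbl 0x36, slot 21 ⇒ 0x4F007 (P1/RW1/US1/PS0)
  lvl1: tbl 0x4F, slot 10 ⇒ 0x52007 (P1/RW1/US1/PS0)
  ✓ 0x52F07  — 2 lookups

Entries read for #1: 2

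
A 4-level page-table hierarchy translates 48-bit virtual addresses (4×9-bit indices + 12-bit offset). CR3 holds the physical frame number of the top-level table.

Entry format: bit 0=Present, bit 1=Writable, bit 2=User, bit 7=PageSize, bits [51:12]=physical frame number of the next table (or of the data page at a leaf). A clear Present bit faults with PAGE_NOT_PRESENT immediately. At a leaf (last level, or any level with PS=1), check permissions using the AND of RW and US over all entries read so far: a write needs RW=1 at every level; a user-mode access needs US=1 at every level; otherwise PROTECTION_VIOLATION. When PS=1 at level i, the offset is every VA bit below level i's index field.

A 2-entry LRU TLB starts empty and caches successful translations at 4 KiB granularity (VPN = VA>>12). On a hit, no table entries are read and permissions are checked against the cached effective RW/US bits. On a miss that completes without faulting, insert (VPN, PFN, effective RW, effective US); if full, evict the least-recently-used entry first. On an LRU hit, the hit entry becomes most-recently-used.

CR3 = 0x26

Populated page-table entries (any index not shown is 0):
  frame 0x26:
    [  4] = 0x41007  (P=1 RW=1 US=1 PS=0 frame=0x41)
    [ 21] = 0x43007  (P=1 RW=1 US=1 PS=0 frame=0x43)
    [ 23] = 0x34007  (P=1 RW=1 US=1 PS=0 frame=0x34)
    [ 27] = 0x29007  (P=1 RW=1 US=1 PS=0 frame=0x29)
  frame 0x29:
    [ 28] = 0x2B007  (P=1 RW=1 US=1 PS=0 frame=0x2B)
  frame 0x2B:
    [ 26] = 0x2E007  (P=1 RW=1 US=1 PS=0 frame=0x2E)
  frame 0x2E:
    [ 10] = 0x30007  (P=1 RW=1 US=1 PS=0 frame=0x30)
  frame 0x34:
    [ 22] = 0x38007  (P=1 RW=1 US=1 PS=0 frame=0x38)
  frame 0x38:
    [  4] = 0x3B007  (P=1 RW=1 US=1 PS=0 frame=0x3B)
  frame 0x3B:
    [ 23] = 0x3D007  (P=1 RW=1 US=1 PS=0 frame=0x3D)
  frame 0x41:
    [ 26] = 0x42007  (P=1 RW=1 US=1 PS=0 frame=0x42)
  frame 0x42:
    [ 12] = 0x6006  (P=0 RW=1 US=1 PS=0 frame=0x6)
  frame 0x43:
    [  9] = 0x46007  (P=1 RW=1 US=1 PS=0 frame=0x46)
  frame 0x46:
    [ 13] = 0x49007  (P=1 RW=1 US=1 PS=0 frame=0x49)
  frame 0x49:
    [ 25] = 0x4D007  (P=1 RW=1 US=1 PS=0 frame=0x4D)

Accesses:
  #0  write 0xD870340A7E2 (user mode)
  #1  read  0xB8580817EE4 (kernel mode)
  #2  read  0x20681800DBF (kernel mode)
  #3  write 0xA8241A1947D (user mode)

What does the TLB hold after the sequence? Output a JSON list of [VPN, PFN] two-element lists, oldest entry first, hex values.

Per-access translation:
#0 VA=0xD870340A7E2 (w,user):
  L0 @0x26[27] → 0x29007  P=1,RW=1,US=1,PS=0
  L1 @0x29[28] → 0x2B007  P=1,RW=1,US=1,PS=0
  L2 @0x2B[26] → 0x2E007  P=1,RW=1,US=1,PS=0
  L3 @0x2E[10] → 0x30007  P=1,RW=1,US=1,PS=0
  ✓ 0x307E2  — 4 lookups
#1 VA=0xB8580817EE4 (r,kernel):
  L0 @0x26[23] → 0x34007  P=1,RW=1,US=1,PS=0
  L1 @0x34[22] → 0x38007  P=1,RW=1,US=1,PS=0
  L2 @0x38[4] → 0x3B007  P=1,RW=1,US=1,PS=0
  L3 @0x3B[23] → 0x3D007  P=1,RW=1,US=1,PS=0
  ✓ 0x3DEE4  — 4 lookups
#2 VA=0x20681800DBF (r,kernel):
  L0 @0x26[4] → 0x41007  P=1,RW=1,US=1,PS=0
  L1 @0x41[26] → 0x42007  P=1,RW=1,US=1,PS=0
  L2 @0x42[12] → 0x6006  P=0,RW=1,US=1,PS=0
  ⇒ fault: PAGE_NOT_PRESENT  — 3 lookups
#3 VA=0xA8241A1947D (w,user):
  L0 @0x26[21] → 0x43007  P=1,RW=1,US=1,PS=0
  L1 @0x43[9] → 0x46007  P=1,RW=1,US=1,PS=0
  L2 @0x46[13] → 0x49007  P=1,RW=1,US=1,PS=0
  L3 @0x49[25] → 0x4D007  P=1,RW=1,US=1,PS=0
  ✓ 0x4D47D  — 4 lookups

TLB: [["0xB8580817", "0x3D"], ["0xA8241A19", "0x4D"]]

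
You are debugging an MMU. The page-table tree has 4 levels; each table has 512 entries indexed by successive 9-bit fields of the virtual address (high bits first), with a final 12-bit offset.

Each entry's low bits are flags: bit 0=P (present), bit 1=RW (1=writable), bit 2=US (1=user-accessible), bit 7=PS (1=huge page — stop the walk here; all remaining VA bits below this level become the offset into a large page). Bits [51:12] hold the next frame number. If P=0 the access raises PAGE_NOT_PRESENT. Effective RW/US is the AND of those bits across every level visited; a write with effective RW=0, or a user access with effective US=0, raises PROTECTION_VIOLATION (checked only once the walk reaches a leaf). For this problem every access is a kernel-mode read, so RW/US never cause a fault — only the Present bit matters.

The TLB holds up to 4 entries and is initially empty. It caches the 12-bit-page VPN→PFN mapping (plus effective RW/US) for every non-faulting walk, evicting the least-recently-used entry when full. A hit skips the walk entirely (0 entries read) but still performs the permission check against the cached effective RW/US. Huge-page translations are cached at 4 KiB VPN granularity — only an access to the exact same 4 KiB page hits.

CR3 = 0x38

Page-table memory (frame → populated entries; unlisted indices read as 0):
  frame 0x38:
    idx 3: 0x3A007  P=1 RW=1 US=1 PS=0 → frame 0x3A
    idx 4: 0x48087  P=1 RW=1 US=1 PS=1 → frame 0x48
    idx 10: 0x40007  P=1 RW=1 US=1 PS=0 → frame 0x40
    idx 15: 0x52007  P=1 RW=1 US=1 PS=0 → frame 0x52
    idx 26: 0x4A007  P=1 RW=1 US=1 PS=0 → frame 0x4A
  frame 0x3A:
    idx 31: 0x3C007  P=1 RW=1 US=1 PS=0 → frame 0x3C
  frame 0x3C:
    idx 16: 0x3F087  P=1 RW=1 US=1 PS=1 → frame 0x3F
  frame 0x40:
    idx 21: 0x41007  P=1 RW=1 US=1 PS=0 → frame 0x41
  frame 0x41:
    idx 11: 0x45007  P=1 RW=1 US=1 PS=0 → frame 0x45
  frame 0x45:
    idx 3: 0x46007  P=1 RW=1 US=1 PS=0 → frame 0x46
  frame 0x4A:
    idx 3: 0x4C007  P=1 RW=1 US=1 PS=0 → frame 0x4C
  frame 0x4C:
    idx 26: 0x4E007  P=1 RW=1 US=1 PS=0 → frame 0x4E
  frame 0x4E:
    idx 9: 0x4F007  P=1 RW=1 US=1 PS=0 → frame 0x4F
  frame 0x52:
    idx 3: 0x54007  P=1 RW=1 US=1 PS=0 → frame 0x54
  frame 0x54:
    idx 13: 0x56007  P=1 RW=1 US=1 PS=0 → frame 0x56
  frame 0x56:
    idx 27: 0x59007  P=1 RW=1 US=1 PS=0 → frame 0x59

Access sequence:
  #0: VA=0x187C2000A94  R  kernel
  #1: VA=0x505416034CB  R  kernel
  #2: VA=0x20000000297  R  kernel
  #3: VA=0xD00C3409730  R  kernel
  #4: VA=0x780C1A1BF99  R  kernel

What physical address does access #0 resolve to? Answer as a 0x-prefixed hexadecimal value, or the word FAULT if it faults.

Walk each access:
#0 VA=0x187C2000A94 (r,kernel):
  L0 @0x38[3] → 0x3A007  P=1,RW=1,US=1,PS=0
  L1 @0x3A[31] → 0x3C007  P=1,RW=1,US=1,PS=0
  L2 @0x3C[16] → 0x3F087  P=1,RW=1,US=1,PS=1
  → PA=0x3FA94 (huge @L2)  (3 entries read)
#1 VA=0x505416034CB (r,kernel):
  L0 @0x38[10] → 0x40007  P=1,RW=1,US=1,PS=0
  L1 @0x40[21] → 0x41007  P=1,RW=1,US=1,PS=0
  L2 @0x41[11] → 0x45007  P=1,RW=1,US=1,PS=0
  L3 @0x45[3] → 0x46007  P=1,RW=1,US=1,PS=0
  → PA=0x464CB  (4 entries read)
#2 VA=0x20000000297 (r,kernel):
  L0 @0x38[4] → 0x48087  P=1,RW=1,US=1,PS=1
  → PA=0x48297 (huge @L0)  (1 entries read)
#3 VA=0xD00C3409730 (r,kernel):
  L0 @0x38[26] → 0x4A007  P=1,RW=1,US=1,PS=0
  L1 @0x4A[3] → 0x4C007  P=1,RW=1,US=1,PS=0
  L2 @0x4C[26] → 0x4E007  P=1,RW=1,US=1,PS=0
  L3 @0x4E[9] → 0x4F007  P=1,RW=1,US=1,PS=0
  → PA=0x4F730  (4 entries read)
#4 VA=0x780C1A1BF99 (r,kernel):
  L0 @0x38[15] → 0x52007  P=1,RW=1,US=1,PS=0
  L1 @0x52[3] → 0x54007  P=1,RW=1,US=1,PS=0
  L2 @0x54[13] → 0x56007  P=1,RW=1,US=1,PS=0
  L3 @0x56[27] → 0x59007  P=1,RW=1,US=1,PS=0
  → PA=0x59F99  (4 entries read)

Access #0 PA: 0x3FA94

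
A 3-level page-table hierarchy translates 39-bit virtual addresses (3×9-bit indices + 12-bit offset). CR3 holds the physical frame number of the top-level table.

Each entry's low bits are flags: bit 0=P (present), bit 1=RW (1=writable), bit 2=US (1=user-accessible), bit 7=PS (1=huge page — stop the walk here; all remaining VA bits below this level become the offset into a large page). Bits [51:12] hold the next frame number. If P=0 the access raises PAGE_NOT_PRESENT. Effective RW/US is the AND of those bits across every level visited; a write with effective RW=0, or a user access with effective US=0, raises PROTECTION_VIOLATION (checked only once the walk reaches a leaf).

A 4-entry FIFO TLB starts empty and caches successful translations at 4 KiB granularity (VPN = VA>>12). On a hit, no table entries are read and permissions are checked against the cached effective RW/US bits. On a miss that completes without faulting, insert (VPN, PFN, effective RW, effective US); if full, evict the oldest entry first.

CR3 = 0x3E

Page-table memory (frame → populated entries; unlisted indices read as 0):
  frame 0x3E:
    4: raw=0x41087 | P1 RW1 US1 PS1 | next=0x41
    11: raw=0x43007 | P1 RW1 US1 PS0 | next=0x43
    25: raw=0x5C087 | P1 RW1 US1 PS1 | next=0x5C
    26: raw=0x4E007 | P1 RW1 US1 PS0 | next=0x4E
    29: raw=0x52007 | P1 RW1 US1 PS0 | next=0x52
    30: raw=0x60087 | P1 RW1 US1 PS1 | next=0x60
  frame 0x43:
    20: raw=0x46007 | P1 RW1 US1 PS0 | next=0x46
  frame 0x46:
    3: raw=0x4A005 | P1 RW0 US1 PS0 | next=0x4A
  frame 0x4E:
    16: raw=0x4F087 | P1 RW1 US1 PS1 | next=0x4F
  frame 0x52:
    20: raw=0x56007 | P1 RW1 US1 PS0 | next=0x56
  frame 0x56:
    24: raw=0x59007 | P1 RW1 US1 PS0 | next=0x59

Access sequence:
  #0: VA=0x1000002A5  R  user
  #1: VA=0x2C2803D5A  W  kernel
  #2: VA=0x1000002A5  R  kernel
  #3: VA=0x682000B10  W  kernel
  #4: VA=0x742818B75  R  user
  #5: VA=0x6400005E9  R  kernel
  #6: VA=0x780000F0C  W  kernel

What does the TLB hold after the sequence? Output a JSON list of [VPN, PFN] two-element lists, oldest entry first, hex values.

Trace:
#0 VA=0x1000002A5 (r,user):
  [0] read 0x3E idx=4: raw=0x41087 flags P=1 W=1 U=1 S=1
  ⇒ phys 0x412A5 (huge @L0)  [1 reads]
#1 VA=0x2C2803D5A (w,kernel):
  [0] read 0x3E idx=11: raw=0x43007 flags P=1 W=1 U=1 S=0
  [1] read 0x43 idx=20: raw=0x46007 flags P=1 W=1 U=1 S=0
  [2] read 0x46 idx=3: raw=0x4A005 flags P=1 W=0 U=1 S=0
  ✗ PROTECTION_VIOLATION  [3 reads]
#2 VA=0x1000002A5 (r,kernel):
  TLB hit vpn=0x100000 → PA=0x412A5
#3 VA=0x682000B10 (w,kernel):
  [0] read 0x3E idx=26: raw=0x4E007 flags P=1 W=1 U=1 S=0
  [1] read 0x4E idx=16: raw=0x4F087 flags P=1 W=1 U=1 S=1
  ⇒ phys 0x4FB10 (huge @L1)  [2 reads]
#4 VA=0x742818B75 (r,user):
  [0] read 0x3E idx=29: raw=0x52007 flags P=1 W=1 U=1 S=0
  [1] read 0x52 idx=20: raw=0x56007 flags P=1 W=1 U=1 S=0
  [2] read 0x56 idx=24: raw=0x59007 flags P=1 W=1 U=1 S=0
  ⇒ phys 0x59B75  [3 reads]
#5 VA=0x6400005E9 (r,kernel):
  [0] read 0x3E idx=25: raw=0x5C087 flags P=1 W=1 U=1 S=1
  ⇒ phys 0x5C5E9 (huge @L0)  [1 reads]
#6 VA=0x780000F0C (w,kernel):
  [0] read 0x3E idx=30: raw=0x60087 flags P=1 W=1 U=1 S=1
  ⇒ phys 0x60F0C (huge @L0)  [1 reads]

TLB: [["0x682000", "0x4F"], ["0x742818", "0x59"], ["0x640000", "0x5C"], ["0x780000", "0x60"]]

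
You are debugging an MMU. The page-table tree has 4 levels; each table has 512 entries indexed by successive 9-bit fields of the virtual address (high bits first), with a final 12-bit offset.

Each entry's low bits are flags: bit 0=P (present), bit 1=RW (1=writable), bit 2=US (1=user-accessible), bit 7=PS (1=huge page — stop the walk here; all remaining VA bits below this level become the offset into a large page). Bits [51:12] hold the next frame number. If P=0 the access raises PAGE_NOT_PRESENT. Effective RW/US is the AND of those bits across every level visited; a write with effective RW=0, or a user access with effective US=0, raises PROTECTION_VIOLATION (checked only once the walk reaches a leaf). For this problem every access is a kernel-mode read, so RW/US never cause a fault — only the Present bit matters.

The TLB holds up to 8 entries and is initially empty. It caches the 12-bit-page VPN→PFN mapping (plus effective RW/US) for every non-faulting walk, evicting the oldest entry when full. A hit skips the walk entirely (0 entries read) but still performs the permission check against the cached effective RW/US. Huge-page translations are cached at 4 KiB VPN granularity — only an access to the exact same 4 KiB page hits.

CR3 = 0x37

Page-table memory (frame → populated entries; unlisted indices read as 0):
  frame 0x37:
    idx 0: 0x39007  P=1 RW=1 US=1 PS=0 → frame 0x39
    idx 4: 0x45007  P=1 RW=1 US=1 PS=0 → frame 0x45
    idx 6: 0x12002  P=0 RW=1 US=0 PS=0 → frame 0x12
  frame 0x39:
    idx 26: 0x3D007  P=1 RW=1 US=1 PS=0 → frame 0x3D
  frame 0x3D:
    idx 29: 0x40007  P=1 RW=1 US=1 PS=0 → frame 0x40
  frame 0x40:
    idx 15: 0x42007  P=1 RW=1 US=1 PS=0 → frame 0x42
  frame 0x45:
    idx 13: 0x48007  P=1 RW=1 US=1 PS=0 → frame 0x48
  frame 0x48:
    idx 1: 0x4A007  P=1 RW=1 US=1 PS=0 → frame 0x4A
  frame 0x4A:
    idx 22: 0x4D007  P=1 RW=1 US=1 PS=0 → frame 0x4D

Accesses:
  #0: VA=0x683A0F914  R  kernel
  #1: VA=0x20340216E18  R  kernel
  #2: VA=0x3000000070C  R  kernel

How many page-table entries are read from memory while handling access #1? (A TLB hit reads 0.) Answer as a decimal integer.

Per-access translation:
#0 VA=0x683A0F914 (r,kernel):
  L0 @0x37[0] → 0x39007  P=1,RW=1,US=1,PS=0
  L1 @0x39[26] → 0x3D007  P=1,RW=1,US=1,PS=0
  L2 @0x3D[29] → 0x40007  P=1,RW=1,US=1,PS=0
  L3 @0x40[15] → 0x42007  P=1,RW=1,US=1,PS=0
  → PA=0x42914  (4 entries read)
#1 VA=0x20340216E18 (r,kernel):
  L0 @0x37[4] → 0x45007  P=1,RW=1,US=1,PS=0
  L1 @0x45[13] → 0x48007  P=1,RW=1,US=1,PS=0
  L2 @0x48[1] → 0x4A007  P=1,RW=1,US=1,PS=0
  L3 @0x4A[22] → 0x4D007  P=1,RW=1,US=1,PS=0
  → PA=0x4DE18  (4 entries read)
#2 VA=0x3000000070C (r,kernel):
  L0 @0x37[6] → 0x12002  P=0,RW=1,US=0,PS=0
  ⇒ fault: PAGE_NOT_PRESENT  — 1 lookups

Entries read for #1: 4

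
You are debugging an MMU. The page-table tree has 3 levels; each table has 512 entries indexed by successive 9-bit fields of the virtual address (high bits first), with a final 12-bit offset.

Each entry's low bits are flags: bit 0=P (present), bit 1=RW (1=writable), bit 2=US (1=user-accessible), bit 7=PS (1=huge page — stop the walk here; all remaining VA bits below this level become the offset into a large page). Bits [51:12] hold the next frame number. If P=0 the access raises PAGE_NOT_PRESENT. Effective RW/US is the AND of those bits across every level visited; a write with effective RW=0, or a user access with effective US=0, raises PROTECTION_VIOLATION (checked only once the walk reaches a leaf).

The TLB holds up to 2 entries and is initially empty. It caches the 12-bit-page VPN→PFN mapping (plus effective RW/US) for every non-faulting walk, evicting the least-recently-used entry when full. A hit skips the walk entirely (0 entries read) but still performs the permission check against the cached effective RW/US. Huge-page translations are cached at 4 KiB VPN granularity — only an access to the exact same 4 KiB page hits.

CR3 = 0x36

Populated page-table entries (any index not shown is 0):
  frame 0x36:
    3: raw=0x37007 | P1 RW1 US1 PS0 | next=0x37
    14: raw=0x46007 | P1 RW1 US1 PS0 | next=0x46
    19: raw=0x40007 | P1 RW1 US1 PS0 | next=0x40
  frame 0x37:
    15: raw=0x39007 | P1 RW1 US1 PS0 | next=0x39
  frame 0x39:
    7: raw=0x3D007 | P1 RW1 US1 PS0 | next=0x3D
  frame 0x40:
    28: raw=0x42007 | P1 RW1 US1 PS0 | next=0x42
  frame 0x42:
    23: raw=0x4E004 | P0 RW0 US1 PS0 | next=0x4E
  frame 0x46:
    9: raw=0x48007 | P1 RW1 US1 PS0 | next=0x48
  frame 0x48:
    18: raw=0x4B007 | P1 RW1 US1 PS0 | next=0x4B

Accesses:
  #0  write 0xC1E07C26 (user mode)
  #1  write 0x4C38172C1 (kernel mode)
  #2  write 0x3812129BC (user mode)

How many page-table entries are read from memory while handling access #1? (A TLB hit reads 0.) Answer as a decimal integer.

Per-access translation:
#0 VA=0xC1E07C26 (w,user):
  lvl0: tbl 0x36, slot 3 ⇒ 0x37007 (P1/RW1/US1/PS0)
  lvl1: tbl 0x37, slot 15 ⇒ 0x39007 (P1/RW1/US1/PS0)
  lvl2: tbl 0x39, slot 7 ⇒ 0x3D007 (P1/RW1/US1/PS0)
  ✓ 0x3DC26  — 3 lookups
#1 VA=0x4C38172C1 (w,kernel):
  lvl0: tbl 0x36, slot 19 ⇒ 0x40007 (P1/RW1/US1/PS0)
  lvl1: tbl 0x40, slot 28 ⇒ 0x42007 (P1/RW1/US1/PS0)
  lvl2: tbl 0x42, slot 23 ⇒ 0x4E004 (P0/RW0/US1/PS0)
  ⇒ fault: PAGE_NOT_PRESENT  — 3 lookups
#2 VA=0x3812129BC (w,user):
  lvl0: tbl 0x36, slot 14 ⇒ 0x46007 (P1/RW1/US1/PS0)
  lvl1: tbl 0x46, slot 9 ⇒ 0x48007 (P1/RW1/US1/PS0)
  lvl2: tbl 0x48, slot 18 ⇒ 0x4B007 (P1/RW1/US1/PS0)
  ✓ 0x4B9BC  — 3 lookups

Entries read for #1: 3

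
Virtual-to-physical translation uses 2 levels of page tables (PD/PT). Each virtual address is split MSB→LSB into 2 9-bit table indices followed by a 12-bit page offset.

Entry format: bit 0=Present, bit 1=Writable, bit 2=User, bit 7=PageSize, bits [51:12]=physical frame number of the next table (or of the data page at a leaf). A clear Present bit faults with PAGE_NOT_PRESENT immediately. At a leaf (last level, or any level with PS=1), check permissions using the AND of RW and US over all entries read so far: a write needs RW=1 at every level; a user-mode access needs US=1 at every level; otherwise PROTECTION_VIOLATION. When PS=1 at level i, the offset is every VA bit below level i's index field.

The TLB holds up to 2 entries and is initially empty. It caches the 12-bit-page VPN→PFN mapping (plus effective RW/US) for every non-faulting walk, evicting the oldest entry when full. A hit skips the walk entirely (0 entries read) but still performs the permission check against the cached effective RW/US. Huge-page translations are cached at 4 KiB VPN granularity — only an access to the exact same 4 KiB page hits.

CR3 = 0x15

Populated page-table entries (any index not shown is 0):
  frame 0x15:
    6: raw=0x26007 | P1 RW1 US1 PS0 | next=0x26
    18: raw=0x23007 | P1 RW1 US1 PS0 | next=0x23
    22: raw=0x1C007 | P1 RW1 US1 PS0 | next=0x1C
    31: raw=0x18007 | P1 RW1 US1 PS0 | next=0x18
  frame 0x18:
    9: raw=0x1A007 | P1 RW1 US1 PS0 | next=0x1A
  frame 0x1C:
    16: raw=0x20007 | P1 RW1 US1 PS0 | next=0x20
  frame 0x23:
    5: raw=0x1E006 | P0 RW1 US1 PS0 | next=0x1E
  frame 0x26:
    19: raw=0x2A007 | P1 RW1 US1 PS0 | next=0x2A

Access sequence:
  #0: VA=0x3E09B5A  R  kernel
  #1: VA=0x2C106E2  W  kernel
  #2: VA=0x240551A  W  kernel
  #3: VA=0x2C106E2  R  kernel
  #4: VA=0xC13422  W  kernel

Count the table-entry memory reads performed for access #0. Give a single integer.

Per-access translation:
#0 VA=0x3E09B5A (r,kernel):
  L0 @0x15[31] → 0x18007  P=1,RW=1,US=1,PS=0
  L1 @0x18[9] → 0x1A007  P=1,RW=1,US=1,PS=0
  ⇒ phys 0x1AB5A  [2 reads]
#1 VA=0x2C106E2 (w,kernel):
  L0 @0x15[22] → 0x1C007  P=1,RW=1,US=1,PS=0
  L1 @0x1C[16] → 0x20007  P=1,RW=1,US=1,PS=0
  ⇒ phys 0x206E2  [2 reads]
#2 VA=0x240551A (w,kernel):
  L0 @0x15[18] → 0x23007  P=1,RW=1,US=1,PS=0
  L1 @0x23[5] → 0x1E006  P=0,RW=1,US=1,PS=0
  → PAGE_NOT_PRESENT  (2 entries read)
#3 VA=0x2C106E2 (r,kernel):
  TLB hit vpn=0x2C10 → PA=0x206E2
#4 VA=0xC13422 (w,kernel):
  L0 @0x15[6] → 0x26007  P=1,RW=1,US=1,PS=0
  L1 @0x26[19] → 0x2A007  P=1,RW=1,US=1,PS=0
  ⇒ phys 0x2A422  [2 reads]

Entries read for #0: 2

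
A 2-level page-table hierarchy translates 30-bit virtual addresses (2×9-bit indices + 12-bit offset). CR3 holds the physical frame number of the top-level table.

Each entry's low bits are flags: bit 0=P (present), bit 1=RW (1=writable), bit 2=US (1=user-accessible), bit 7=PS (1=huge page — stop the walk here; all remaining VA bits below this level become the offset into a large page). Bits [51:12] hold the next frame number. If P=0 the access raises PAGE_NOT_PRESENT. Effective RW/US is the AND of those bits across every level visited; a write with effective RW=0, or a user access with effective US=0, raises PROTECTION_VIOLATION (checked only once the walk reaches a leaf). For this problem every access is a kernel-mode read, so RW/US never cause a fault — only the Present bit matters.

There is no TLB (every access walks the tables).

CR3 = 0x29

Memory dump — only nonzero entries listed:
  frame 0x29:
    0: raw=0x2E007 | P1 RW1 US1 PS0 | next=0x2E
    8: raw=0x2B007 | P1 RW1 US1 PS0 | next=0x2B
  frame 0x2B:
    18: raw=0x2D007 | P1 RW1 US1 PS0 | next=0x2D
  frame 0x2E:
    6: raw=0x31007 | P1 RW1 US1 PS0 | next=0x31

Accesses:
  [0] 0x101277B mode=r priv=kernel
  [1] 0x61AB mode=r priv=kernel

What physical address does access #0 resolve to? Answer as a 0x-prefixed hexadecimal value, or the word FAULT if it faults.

Walk each access:
#0 VA=0x101277B (r,kernel):
  L0 @0x29[8] → 0x2B007  P=1,RW=1,US=1,PS=0
  L1 @0x2B[18] → 0x2D007  P=1,RW=1,US=1,PS=0
  → PA=0x2D77B  (2 entries read)
#1 VA=0x61AB (r,kernel):
  L0 @0x29[0] → 0x2E007  P=1,RW=1,US=1,PS=0
  L1 @0x2E[6] → 0x31007  P=1,RW=1,US=1,PS=0
  → PA=0x311AB  (2 entries read)

Access #0 PA: 0x2D77B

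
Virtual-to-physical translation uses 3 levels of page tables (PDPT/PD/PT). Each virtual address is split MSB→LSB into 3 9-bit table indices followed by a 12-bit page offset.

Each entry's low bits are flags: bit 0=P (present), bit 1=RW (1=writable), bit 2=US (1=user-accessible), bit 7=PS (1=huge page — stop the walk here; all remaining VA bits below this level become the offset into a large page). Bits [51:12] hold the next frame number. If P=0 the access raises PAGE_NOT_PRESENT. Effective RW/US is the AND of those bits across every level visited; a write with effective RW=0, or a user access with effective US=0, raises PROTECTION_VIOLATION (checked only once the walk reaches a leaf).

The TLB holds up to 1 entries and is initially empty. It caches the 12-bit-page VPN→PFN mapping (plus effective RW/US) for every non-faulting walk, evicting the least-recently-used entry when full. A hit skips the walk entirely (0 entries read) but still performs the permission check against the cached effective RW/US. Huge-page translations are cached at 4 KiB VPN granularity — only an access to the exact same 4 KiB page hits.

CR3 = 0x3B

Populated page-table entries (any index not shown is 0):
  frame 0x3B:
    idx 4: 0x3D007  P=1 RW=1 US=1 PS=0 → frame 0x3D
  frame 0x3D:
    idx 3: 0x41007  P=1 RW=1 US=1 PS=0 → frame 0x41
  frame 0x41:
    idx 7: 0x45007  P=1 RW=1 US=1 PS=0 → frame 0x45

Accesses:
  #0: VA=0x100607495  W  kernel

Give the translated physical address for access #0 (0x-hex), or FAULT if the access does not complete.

Per-access translation:
#0 VA=0x100607495 (w,kernel):
  L0 @0x3B[4] → 0x3D007  P=1,RW=1,US=1,PS=0
  L1 @0x3D[3] → 0x41007  P=1,RW=1,US=1,PS=0
  L2 @0x41[7] → 0x45007  P=1,RW=1,US=1,PS=0
  ⇒ phys 0x45495  [3 reads]

Access #0 PA: 0x45495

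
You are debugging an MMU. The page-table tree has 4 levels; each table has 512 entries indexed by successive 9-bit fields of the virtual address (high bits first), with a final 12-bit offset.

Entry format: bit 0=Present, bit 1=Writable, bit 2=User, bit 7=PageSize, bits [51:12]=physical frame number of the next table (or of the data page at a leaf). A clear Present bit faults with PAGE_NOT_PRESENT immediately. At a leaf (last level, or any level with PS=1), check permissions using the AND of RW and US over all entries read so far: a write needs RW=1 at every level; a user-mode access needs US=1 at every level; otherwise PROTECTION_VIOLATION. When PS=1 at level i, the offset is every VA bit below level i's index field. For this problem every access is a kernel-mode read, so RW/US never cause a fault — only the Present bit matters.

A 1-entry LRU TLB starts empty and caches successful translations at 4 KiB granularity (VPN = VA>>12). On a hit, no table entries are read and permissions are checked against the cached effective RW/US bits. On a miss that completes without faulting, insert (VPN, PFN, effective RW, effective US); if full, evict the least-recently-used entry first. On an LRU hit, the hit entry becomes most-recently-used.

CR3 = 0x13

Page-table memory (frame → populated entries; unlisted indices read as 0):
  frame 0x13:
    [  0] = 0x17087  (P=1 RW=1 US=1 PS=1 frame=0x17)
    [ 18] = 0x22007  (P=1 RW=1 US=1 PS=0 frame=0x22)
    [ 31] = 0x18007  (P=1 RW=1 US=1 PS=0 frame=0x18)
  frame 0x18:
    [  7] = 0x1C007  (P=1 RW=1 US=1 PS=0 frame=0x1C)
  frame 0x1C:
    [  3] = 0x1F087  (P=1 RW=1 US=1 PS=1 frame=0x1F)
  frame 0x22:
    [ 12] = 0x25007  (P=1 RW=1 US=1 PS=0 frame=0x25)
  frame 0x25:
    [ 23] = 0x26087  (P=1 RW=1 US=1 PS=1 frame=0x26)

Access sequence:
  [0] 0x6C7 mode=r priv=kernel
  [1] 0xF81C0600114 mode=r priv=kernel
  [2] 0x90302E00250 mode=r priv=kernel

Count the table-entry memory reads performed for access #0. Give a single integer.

Trace:
#0 VA=0x6C7 (r,kernel):
  lvl0: tbl 0x13, slot 0 ⇒ 0x17087 (P1/RW1/US1/PS1)
  → PA=0x176C7 (huge @L0)  (1 entries read)
#1 VA=0xF81C0600114 (r,kernel):
  lvl0: tbl 0x13, slot 31 ⇒ 0x18007 (P1/RW1/US1/PS0)
  lvl1: tbl 0x18, slot 7 ⇒ 0x1C007 (P1/RW1/US1/PS0)
  lvl2: tbl 0x1C, slot 3 ⇒ 0x1F087 (P1/RW1/US1/PS1)
  → PA=0x1F114 (huge @L2)  (3 entries read)
#2 VA=0x90302E00250 (r,kernel):
  lvl0: tbl 0x13, slot 18 ⇒ 0x22007 (P1/RW1/US1/PS0)
  lvl1: tbl 0x22, slot 12 ⇒ 0x25007 (P1/RW1/US1/PS0)
  lvl2: tbl 0x25, slot 23 ⇒ 0x26087 (P1/RW1/US1/PS1)
  → PA=0x26250 (huge @L2)  (3 entries read)

Entries read for #0: 1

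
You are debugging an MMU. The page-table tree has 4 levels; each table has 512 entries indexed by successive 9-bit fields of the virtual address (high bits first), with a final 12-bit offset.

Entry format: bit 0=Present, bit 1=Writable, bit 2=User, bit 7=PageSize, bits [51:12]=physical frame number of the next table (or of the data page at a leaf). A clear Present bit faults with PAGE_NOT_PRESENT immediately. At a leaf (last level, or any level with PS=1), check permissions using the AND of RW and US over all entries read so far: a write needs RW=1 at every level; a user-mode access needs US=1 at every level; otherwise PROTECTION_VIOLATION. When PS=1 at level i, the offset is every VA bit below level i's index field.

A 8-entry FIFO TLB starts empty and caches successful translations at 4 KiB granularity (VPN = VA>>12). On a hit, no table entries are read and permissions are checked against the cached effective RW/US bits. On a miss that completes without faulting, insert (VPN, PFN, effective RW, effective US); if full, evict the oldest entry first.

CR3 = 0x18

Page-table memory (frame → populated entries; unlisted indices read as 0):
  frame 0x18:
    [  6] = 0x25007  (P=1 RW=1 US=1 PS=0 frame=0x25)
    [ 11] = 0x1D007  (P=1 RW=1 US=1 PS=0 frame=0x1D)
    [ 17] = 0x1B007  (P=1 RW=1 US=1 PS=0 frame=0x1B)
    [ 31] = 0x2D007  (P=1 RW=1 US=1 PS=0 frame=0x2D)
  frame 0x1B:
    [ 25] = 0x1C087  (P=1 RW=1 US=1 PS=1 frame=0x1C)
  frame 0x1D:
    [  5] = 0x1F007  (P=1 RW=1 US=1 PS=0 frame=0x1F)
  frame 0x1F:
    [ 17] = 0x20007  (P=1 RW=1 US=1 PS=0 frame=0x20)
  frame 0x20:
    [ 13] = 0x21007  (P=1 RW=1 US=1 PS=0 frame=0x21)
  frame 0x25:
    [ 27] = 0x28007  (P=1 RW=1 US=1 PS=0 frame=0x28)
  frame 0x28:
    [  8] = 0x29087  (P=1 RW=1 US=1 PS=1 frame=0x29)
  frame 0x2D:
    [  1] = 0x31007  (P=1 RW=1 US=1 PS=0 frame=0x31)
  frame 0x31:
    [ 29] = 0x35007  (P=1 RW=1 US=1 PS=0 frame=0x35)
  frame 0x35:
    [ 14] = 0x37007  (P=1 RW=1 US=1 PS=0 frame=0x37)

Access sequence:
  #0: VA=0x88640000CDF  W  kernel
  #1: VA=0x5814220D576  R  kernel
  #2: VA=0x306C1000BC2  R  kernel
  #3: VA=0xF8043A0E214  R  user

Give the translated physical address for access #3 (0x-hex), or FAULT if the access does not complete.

Per-access translation:
#0 VA=0x88640000CDF (w,kernel):
  lvl0: tbl 0x18, slot 17 ⇒ 0x1B007 (P1/RW1/US1/PS0)
  lvl1: tbl 0x1B, slot 25 ⇒ 0x1C087 (P1/RW1/US1/PS1)
  ✓ 0x1CCDF (huge @L1)  — 2 lookups
#1 VA=0x5814220D576 (r,kernel):
  lvl0: tbl 0x18, slot 11 ⇒ 0x1D007 (P1/RW1/US1/PS0)
  lvl1: tbl 0x1D, slot 5 ⇒ 0x1F007 (P1/RW1/US1/PS0)
  lvl2: tbl 0x1F, slot 17 ⇒ 0x20007 (P1/RW1/US1/PS0)
  lvl3: tbl 0x20, slot 13 ⇒ 0x21007 (P1/RW1/US1/PS0)
  ✓ 0x21576  — 4 lookups
#2 VA=0x306C1000BC2 (r,kernel):
  lvl0: tbl 0x18, slot 6 ⇒ 0x25007 (P1/RW1/US1/PS0)
  lvl1: tbl 0x25, slot 27 ⇒ 0x28007 (P1/RW1/US1/PS0)
  lvl2: tbl 0x28, slot 8 ⇒ 0x29087 (P1/RW1/US1/PS1)
  ✓ 0x29BC2 (huge @L2)  — 3 lookups
#3 VA=0xF8043A0E214 (r,user):
  lvl0: tbl 0x18, slot 31 ⇒ 0x2D007 (P1/RW1/US1/PS0)
  lvl1: tbl 0x2D, slot 1 ⇒ 0x31007 (P1/RW1/US1/PS0)
  lvl2: tbl 0x31, slot 29 ⇒ 0x35007 (P1/RW1/US1/PS0)
  lvl3: tbl 0x35, slot 14 ⇒ 0x37007 (P1/RW1/US1/PS0)
  ✓ 0x37214  — 4 lookups

Access #3 PA: 0x37214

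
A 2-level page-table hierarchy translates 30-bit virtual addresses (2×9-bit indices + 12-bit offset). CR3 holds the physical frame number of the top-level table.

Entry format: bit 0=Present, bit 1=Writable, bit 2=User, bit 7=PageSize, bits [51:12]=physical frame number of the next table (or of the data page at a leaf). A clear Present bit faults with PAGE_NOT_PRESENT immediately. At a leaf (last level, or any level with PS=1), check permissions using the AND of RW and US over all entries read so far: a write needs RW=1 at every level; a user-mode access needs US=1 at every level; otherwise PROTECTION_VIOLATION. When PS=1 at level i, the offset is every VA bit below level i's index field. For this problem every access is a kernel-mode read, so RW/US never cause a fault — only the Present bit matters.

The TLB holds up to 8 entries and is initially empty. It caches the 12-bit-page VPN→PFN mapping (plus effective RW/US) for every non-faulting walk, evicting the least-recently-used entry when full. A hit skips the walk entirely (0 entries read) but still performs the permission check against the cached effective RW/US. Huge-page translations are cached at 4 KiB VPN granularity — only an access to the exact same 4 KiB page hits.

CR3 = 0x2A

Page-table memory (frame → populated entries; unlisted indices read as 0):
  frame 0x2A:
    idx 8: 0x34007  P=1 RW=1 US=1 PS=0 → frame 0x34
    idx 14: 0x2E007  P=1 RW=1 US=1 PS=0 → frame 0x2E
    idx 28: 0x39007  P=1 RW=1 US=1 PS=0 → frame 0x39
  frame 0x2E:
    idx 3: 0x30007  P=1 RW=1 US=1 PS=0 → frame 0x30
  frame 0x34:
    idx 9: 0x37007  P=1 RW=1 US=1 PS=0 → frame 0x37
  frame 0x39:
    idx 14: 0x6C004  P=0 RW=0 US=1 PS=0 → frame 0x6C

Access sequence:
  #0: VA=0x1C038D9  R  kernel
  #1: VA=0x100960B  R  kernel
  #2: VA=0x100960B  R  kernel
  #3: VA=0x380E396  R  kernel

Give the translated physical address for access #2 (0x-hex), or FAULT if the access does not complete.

Trace:
#0 VA=0x1C038D9 (r,kernel):
  [0] read 0x2A idx=14: raw=0x2E007 flags P=1 W=1 U=1 S=0
  [1] read 0x2E idx=3: raw=0x30007 flags P=1 W=1 U=1 S=0
  ⇒ phys 0x308D9  [2 reads]
#1 VA=0x100960B (r,kernel):
  [0] read 0x2A idx=8: raw=0x34007 flags P=1 W=1 U=1 S=0
  [1] read 0x34 idx=9: raw=0x37007 flags P=1 W=1 U=1 S=0
  ⇒ phys 0x3760B  [2 reads]
#2 VA=0x100960B (r,kernel):
  TLB hit vpn=0x1009 → PA=0x3760B
#3 VA=0x380E396 (r,kernel):
  [0] read 0x2A idx=28: raw=0x39007 flags P=1 W=1 U=1 S=0
  [1] read 0x39 idx=14: raw=0x6C004 flags P=0 W=0 U=1 S=0
  ✗ PAGE_NOT_PRESENT  [2 reads]

Access #2 PA: 0x3760B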